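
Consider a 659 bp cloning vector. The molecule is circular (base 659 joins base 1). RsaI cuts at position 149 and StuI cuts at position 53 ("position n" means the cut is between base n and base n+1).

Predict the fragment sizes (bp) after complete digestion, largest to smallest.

563, 96 bp

Combined cut positions (sorted): 53, 149.
Circular molecule, 2 cuts → 2 fragments:
  149 − 53 = 96 bp
  wrap: 659 − 149 + 53 = 563 bp
Sorted largest to smallest: 563, 96 bp.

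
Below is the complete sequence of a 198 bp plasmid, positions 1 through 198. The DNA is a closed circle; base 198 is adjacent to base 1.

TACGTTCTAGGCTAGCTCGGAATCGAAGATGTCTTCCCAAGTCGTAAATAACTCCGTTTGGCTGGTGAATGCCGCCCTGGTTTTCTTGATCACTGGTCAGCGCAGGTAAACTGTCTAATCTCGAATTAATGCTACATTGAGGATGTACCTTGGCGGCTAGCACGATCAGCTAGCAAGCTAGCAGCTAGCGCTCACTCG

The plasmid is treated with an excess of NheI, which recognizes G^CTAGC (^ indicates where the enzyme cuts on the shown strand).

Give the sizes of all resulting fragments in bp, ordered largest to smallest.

NheI sites (GCTAGC) start at positions 11, 156, 169, 177, 184.
NheI cuts after the first base of each site, so after positions 11, 156, 169, 177, 184.
Circular molecule, 5 cuts → 5 fragments:
  12–156 → 145 bp
  157–169 → 13 bp
  170–177 → 8 bp
  178–184 → 7 bp
  185–198 then 1–11 → 14 + 11 = 25 bp
Sorted largest to smallest: 145, 25, 13, 8, 7 bp.

145, 25, 13, 8, 7 bp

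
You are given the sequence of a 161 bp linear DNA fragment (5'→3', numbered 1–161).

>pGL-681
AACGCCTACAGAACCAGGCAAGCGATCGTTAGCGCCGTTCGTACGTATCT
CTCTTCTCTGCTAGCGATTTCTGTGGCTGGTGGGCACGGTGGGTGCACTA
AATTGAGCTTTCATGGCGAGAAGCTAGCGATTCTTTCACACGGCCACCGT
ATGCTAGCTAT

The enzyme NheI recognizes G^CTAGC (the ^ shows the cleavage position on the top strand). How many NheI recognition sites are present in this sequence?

3

GCTAGC occurs starting at positions 60, 123, 153.
NheI cuts at 3 sites.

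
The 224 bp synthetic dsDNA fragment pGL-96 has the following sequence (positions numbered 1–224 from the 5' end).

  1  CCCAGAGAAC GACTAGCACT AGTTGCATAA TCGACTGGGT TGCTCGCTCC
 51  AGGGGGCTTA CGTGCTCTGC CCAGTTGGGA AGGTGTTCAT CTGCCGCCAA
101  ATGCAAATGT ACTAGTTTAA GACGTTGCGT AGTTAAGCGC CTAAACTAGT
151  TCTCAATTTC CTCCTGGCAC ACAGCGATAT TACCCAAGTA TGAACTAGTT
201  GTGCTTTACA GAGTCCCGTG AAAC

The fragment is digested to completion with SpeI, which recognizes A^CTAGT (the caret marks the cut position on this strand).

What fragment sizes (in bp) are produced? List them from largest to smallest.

93, 49, 34, 30, 18 bp

SpeI sites (ACTAGT) start at positions 18, 111, 145, 194.
SpeI cuts after the first base of each site, so after positions 18, 111, 145, 194.
Linear molecule, 4 cuts → 5 fragments:
  1–18 → 18 bp
  19–111 → 93 bp
  112–145 → 34 bp
  146–194 → 49 bp
  195–224 → 30 bp
Sorted largest to smallest: 93, 49, 34, 30, 18 bp.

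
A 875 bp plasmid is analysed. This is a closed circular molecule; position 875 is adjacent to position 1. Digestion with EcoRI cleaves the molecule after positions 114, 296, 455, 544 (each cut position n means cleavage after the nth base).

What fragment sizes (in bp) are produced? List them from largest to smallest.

Circular molecule, 4 cuts → 4 fragments:
  296 − 114 = 182 bp
  455 − 296 = 159 bp
  544 − 455 = 89 bp
  wrap: 875 − 544 + 114 = 445 bp
Sorted largest to smallest: 445, 182, 159, 89 bp.

445, 182, 159, 89 bp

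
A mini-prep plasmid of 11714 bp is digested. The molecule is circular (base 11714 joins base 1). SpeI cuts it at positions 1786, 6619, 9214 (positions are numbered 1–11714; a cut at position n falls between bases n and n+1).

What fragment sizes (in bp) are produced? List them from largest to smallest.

Circular molecule, 3 cuts → 3 fragments:
  6619 − 1786 = 4833 bp
  9214 − 6619 = 2595 bp
  wrap: 11714 − 9214 + 1786 = 4286 bp
Sorted largest to smallest: 4833, 4286, 2595 bp.

4833, 4286, 2595 bp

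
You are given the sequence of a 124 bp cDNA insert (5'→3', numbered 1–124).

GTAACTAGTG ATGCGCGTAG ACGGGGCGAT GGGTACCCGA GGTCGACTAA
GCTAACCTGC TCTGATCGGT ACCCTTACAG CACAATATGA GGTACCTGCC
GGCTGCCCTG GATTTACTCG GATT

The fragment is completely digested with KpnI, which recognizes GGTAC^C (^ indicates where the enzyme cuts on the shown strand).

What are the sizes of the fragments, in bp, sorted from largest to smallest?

36, 36, 29, 23 bp

KpnI sites (GGTACC) start at positions 32, 68, 91.
KpnI cuts after base 5 of each site (before the last base), so after positions 36, 72, 95.
Linear molecule, 3 cuts → 4 fragments:
  1–36 → 36 bp
  37–72 → 36 bp
  73–95 → 23 bp
  96–124 → 29 bp
Sorted largest to smallest: 36, 36, 29, 23 bp.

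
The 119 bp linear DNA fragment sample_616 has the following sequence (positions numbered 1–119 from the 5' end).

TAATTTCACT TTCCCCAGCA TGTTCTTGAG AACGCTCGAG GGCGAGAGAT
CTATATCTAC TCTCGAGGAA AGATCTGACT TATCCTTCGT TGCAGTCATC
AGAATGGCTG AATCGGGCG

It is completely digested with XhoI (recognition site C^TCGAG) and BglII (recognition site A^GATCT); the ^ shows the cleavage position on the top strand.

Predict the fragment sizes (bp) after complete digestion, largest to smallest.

XhoI sites (CTCGAG) start at positions 35, 62.
XhoI cuts after the first base of each site, so after positions 35, 62.
BglII sites (AGATCT) start at positions 47, 71.
BglII cuts after the first base of each site, so after positions 47, 71.
Combined cut positions: 35, 47, 62, 71.
Linear molecule, 4 cuts → 5 fragments:
  1–35 → 35 bp
  36–47 → 12 bp
  48–62 → 15 bp
  63–71 → 9 bp
  72–119 → 48 bp
Sorted largest to smallest: 48, 35, 15, 12, 9 bp.

48, 35, 15, 12, 9 bp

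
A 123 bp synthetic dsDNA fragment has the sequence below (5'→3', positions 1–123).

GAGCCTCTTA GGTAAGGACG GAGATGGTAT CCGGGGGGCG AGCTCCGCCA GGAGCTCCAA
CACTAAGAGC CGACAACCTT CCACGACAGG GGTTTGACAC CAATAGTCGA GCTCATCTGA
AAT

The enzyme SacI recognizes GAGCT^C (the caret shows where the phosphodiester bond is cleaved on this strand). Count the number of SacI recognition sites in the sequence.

3

GAGCTC occurs starting at positions 40, 52, 109.
SacI cuts at 3 sites.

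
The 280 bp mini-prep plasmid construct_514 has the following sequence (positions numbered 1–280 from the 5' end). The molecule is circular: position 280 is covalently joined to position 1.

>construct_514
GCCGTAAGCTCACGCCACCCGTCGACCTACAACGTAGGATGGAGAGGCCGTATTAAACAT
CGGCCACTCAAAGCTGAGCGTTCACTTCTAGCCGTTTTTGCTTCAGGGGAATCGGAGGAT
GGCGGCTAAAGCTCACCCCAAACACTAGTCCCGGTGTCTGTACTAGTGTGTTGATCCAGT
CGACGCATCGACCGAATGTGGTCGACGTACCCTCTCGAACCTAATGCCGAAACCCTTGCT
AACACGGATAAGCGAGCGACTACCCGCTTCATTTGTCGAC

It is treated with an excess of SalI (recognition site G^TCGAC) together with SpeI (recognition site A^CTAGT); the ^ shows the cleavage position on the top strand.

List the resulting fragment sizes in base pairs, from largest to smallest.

123, 74, 26, 22, 18, 17 bp

SalI sites (GTCGAC) start at positions 21, 179, 201, 275.
SalI cuts after the first base of each site, so after positions 21, 179, 201, 275.
SpeI sites (ACTAGT) start at positions 144, 162.
SpeI cuts after the first base of each site, so after positions 144, 162.
Combined cut positions: 21, 144, 162, 179, 201, 275.
Circular molecule, 6 cuts → 6 fragments:
  22–144 → 123 bp
  145–162 → 18 bp
  163–179 → 17 bp
  180–201 → 22 bp
  202–275 → 74 bp
  276–280 then 1–21 → 5 + 21 = 26 bp
Sorted largest to smallest: 123, 74, 26, 22, 18, 17 bp.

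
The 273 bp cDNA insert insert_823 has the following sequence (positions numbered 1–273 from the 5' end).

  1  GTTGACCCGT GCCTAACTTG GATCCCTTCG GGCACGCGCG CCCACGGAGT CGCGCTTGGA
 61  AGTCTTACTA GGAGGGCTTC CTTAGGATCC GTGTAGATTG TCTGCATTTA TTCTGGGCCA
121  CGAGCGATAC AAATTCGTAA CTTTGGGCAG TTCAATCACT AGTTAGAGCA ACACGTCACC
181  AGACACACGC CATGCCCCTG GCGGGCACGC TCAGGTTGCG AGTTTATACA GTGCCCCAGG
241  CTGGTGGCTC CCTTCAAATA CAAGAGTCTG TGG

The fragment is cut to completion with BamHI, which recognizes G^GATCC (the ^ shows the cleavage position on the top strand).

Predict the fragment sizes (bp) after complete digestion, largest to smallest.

BamHI sites (GGATCC) start at positions 20, 85.
BamHI cuts after the first base of each site, so after positions 20, 85.
Linear molecule, 2 cuts → 3 fragments:
  1–20 → 20 bp
  21–85 → 65 bp
  86–273 → 188 bp
Sorted largest to smallest: 188, 65, 20 bp.

188, 65, 20 bp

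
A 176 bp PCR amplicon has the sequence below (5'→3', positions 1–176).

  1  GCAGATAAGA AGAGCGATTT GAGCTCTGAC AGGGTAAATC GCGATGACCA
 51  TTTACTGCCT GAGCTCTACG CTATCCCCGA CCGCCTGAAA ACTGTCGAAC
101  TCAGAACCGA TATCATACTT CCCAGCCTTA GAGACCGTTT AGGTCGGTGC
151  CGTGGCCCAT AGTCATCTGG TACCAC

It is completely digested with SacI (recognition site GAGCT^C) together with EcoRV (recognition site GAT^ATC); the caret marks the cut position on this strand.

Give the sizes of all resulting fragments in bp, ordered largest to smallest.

65, 46, 40, 25 bp

SacI sites (GAGCTC) start at positions 21, 61.
SacI cuts after base 5 of each site (before the last base), so after positions 25, 65.
The EcoRV site (GATATC) starts at position 109.
EcoRV cuts after base 3 of each site, so after position 111.
Combined cut positions: 25, 65, 111.
Linear molecule, 3 cuts → 4 fragments:
  1–25 → 25 bp
  26–65 → 40 bp
  66–111 → 46 bp
  112–176 → 65 bp
Sorted largest to smallest: 65, 46, 40, 25 bp.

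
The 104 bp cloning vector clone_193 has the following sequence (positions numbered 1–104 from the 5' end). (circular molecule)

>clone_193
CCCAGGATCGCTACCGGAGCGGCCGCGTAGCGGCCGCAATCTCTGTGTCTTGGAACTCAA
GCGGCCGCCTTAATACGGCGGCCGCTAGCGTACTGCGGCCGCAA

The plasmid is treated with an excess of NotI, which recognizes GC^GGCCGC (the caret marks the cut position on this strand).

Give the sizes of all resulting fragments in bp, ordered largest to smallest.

31, 28, 17, 17, 11 bp

NotI sites (GCGGCCGC) start at positions 19, 30, 61, 78, 95.
NotI cuts after base 2 of each site, so after positions 20, 31, 62, 79, 96.
Circular molecule, 5 cuts → 5 fragments:
  21–31 → 11 bp
  32–62 → 31 bp
  63–79 → 17 bp
  80–96 → 17 bp
  97–104 then 1–20 → 8 + 20 = 28 bp
Sorted largest to smallest: 31, 28, 17, 17, 11 bp.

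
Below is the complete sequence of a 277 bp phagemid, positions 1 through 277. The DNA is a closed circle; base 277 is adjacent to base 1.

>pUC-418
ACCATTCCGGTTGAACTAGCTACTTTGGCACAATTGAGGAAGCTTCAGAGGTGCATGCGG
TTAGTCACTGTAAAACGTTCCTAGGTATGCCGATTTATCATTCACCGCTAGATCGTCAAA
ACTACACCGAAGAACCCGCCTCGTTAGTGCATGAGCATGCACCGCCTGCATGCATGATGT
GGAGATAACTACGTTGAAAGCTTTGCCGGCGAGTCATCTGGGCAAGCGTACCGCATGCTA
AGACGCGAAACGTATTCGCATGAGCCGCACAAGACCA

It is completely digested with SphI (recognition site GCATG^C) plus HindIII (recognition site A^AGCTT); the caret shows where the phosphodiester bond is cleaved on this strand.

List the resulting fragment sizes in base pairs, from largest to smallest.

SphI sites (GCATGC) start at positions 53, 155, 168, 233.
SphI cuts after base 5 of each site (before the last base), so after positions 57, 159, 172, 237.
HindIII sites (AAGCTT) start at positions 40, 198.
HindIII cuts after the first base of each site, so after positions 40, 198.
Combined cut positions: 40, 57, 159, 172, 198, 237.
Circular molecule, 6 cuts → 6 fragments:
  41–57 → 17 bp
  58–159 → 102 bp
  160–172 → 13 bp
  173–198 → 26 bp
  199–237 → 39 bp
  238–277 then 1–40 → 40 + 40 = 80 bp
Sorted largest to smallest: 102, 80, 39, 26, 17, 13 bp.

102, 80, 39, 26, 17, 13 bp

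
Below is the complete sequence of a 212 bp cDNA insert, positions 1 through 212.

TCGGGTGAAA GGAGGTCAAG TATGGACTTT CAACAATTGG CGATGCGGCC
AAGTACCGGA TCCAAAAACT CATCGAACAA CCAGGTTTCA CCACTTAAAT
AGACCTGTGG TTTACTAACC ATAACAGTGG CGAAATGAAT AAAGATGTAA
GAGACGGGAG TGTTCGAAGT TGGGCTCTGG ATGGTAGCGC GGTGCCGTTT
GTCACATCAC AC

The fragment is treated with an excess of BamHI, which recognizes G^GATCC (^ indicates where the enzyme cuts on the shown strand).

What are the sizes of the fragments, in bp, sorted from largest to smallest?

The BamHI site (GGATCC) starts at position 58.
BamHI cuts after the first base of each site, so after position 58.
Linear molecule, 1 cut → 2 fragments:
  1–58 → 58 bp
  59–212 → 154 bp
Sorted largest to smallest: 154, 58 bp.

154, 58 bp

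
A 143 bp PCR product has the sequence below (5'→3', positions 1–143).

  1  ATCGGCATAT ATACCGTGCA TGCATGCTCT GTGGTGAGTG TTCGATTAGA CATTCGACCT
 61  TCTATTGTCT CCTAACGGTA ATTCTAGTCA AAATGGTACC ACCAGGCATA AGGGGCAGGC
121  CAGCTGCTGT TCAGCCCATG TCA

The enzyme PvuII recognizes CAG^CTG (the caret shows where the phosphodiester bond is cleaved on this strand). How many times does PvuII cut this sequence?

CAGCTG occurs starting at position 121.
PvuII cuts at 1 site.

1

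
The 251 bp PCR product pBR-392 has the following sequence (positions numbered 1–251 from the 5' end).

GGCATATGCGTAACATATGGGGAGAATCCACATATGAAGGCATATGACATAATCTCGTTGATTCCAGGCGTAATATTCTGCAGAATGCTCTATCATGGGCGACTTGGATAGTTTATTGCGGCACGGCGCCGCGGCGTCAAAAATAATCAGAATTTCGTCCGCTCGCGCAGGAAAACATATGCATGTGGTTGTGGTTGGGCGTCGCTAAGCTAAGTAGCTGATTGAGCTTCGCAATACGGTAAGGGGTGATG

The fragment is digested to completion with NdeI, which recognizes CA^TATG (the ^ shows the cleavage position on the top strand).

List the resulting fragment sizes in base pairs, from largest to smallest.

NdeI sites (CATATG) start at positions 3, 14, 31, 41, 176.
NdeI cuts after base 2 of each site, so after positions 4, 15, 32, 42, 177.
Linear molecule, 5 cuts → 6 fragments:
  1–4 → 4 bp
  5–15 → 11 bp
  16–32 → 17 bp
  33–42 → 10 bp
  43–177 → 135 bp
  178–251 → 74 bp
Sorted largest to smallest: 135, 74, 17, 11, 10, 4 bp.

135, 74, 17, 11, 10, 4 bp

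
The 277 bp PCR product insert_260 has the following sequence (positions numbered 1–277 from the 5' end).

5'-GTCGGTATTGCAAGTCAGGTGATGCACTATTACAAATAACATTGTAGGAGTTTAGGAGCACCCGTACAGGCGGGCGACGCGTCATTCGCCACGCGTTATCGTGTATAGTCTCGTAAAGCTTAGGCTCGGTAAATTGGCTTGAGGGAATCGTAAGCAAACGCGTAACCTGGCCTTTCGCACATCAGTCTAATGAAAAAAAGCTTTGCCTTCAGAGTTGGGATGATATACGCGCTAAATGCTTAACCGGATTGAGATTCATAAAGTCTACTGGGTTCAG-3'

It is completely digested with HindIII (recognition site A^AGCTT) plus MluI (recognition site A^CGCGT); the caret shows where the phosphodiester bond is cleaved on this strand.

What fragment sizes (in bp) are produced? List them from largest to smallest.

HindIII sites (AAGCTT) start at positions 116, 198.
HindIII cuts after the first base of each site, so after positions 116, 198.
MluI sites (ACGCGT) start at positions 77, 91, 158.
MluI cuts after the first base of each site, so after positions 77, 91, 158.
Combined cut positions: 77, 91, 116, 158, 198.
Linear molecule, 5 cuts → 6 fragments:
  1–77 → 77 bp
  78–91 → 14 bp
  92–116 → 25 bp
  117–158 → 42 bp
  159–198 → 40 bp
  199–277 → 79 bp
Sorted largest to smallest: 79, 77, 42, 40, 25, 14 bp.

79, 77, 42, 40, 25, 14 bp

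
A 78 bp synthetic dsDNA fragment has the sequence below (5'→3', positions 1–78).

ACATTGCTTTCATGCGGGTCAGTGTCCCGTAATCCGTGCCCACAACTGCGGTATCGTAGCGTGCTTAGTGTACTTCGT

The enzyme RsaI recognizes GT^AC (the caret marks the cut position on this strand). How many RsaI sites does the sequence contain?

GTAC occurs starting at position 70.
RsaI cuts at 1 site.

1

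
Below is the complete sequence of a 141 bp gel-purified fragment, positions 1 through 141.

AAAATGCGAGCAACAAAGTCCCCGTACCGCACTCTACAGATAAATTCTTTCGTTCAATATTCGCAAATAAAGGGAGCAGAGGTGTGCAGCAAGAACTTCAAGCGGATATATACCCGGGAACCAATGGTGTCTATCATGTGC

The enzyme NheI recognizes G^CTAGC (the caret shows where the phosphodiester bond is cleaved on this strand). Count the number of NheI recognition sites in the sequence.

No occurrence of GCTAGC is present in the sequence.
NheI does not cut: 0 sites.

0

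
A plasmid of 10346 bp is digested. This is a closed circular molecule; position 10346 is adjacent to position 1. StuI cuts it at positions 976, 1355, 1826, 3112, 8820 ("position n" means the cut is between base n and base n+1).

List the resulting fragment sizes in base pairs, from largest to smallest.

5708, 2502, 1286, 471, 379 bp

Circular molecule, 5 cuts → 5 fragments:
  1355 − 976 = 379 bp
  1826 − 1355 = 471 bp
  3112 − 1826 = 1286 bp
  8820 − 3112 = 5708 bp
  wrap: 10346 − 8820 + 976 = 2502 bp
Sorted largest to smallest: 5708, 2502, 1286, 471, 379 bp.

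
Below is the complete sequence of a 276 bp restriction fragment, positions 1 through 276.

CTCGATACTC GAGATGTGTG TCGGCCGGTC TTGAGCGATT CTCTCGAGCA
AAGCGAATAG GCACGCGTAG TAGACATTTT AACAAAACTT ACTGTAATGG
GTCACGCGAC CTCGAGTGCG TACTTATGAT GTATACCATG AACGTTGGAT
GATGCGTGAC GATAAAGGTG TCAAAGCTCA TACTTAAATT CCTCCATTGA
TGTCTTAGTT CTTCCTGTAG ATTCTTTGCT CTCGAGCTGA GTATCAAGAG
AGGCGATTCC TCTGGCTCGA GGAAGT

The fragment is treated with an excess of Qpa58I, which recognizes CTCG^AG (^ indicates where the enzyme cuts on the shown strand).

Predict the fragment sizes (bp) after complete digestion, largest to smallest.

Qpa58I sites (CTCGAG) start at positions 8, 43, 111, 231, 266.
Qpa58I cuts after base 4 of each site, so after positions 11, 46, 114, 234, 269.
Linear molecule, 5 cuts → 6 fragments:
  1–11 → 11 bp
  12–46 → 35 bp
  47–114 → 68 bp
  115–234 → 120 bp
  235–269 → 35 bp
  270–276 → 7 bp
Sorted largest to smallest: 120, 68, 35, 35, 11, 7 bp.

120, 68, 35, 35, 11, 7 bp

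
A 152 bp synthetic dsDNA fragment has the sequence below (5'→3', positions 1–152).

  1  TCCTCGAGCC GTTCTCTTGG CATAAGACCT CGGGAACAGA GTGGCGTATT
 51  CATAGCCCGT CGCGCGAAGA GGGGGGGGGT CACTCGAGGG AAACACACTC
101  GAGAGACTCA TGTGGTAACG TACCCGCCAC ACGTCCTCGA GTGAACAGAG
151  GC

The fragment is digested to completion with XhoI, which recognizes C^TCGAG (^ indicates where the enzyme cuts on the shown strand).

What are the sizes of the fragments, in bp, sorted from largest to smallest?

XhoI sites (CTCGAG) start at positions 3, 83, 98, 136.
XhoI cuts after the first base of each site, so after positions 3, 83, 98, 136.
Linear molecule, 4 cuts → 5 fragments:
  1–3 → 3 bp
  4–83 → 80 bp
  84–98 → 15 bp
  99–136 → 38 bp
  137–152 → 16 bp
Sorted largest to smallest: 80, 38, 16, 15, 3 bp.

80, 38, 16, 15, 3 bp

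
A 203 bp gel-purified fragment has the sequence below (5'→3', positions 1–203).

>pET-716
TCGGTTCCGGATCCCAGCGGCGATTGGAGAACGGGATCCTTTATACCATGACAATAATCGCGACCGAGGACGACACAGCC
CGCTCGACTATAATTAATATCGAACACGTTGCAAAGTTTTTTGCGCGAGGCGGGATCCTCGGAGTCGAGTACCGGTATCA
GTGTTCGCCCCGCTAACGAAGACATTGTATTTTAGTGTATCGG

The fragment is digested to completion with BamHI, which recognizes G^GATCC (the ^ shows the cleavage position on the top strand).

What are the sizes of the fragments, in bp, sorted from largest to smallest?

BamHI sites (GGATCC) start at positions 9, 34, 133.
BamHI cuts after the first base of each site, so after positions 9, 34, 133.
Linear molecule, 3 cuts → 4 fragments:
  1–9 → 9 bp
  10–34 → 25 bp
  35–133 → 99 bp
  134–203 → 70 bp
Sorted largest to smallest: 99, 70, 25, 9 bp.

99, 70, 25, 9 bp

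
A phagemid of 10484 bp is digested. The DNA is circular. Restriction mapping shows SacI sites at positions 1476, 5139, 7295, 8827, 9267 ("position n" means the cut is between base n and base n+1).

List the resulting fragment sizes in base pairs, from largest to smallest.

Circular molecule, 5 cuts → 5 fragments:
  5139 − 1476 = 3663 bp
  7295 − 5139 = 2156 bp
  8827 − 7295 = 1532 bp
  9267 − 8827 = 440 bp
  wrap: 10484 − 9267 + 1476 = 2693 bp
Sorted largest to smallest: 3663, 2693, 2156, 1532, 440 bp.

3663, 2693, 2156, 1532, 440 bp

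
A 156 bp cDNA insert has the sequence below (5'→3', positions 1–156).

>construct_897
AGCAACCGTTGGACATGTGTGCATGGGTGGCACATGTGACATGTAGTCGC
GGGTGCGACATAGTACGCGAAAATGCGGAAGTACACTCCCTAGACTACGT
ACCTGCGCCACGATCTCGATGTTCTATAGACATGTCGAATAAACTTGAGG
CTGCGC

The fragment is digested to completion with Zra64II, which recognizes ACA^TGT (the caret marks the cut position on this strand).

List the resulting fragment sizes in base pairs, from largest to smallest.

91, 24, 19, 15, 7 bp

Zra64II sites (ACATGT) start at positions 13, 32, 39, 130.
Zra64II cuts after base 3 of each site, so after positions 15, 34, 41, 132.
Linear molecule, 4 cuts → 5 fragments:
  1–15 → 15 bp
  16–34 → 19 bp
  35–41 → 7 bp
  42–132 → 91 bp
  133–156 → 24 bp
Sorted largest to smallest: 91, 24, 19, 15, 7 bp.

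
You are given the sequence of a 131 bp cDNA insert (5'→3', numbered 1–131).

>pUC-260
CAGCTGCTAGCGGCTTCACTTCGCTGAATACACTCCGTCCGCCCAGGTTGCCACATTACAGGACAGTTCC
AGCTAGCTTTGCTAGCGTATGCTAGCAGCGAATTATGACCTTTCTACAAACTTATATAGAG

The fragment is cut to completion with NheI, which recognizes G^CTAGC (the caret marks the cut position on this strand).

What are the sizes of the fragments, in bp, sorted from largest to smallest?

NheI sites (GCTAGC) start at positions 6, 72, 81, 91.
NheI cuts after the first base of each site, so after positions 6, 72, 81, 91.
Linear molecule, 4 cuts → 5 fragments:
  1–6 → 6 bp
  7–72 → 66 bp
  73–81 → 9 bp
  82–91 → 10 bp
  92–131 → 40 bp
Sorted largest to smallest: 66, 40, 10, 9, 6 bp.

66, 40, 10, 9, 6 bp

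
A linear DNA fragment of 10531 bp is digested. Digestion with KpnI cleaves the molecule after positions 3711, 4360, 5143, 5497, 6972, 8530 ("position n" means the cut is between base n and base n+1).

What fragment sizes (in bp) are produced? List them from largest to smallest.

Linear molecule, 6 cuts → 7 fragments:
  3711 − 0 = 3711 bp
  4360 − 3711 = 649 bp
  5143 − 4360 = 783 bp
  5497 − 5143 = 354 bp
  6972 − 5497 = 1475 bp
  8530 − 6972 = 1558 bp
  10531 − 8530 = 2001 bp
Sorted largest to smallest: 3711, 2001, 1558, 1475, 783, 649, 354 bp.

3711, 2001, 1558, 1475, 783, 649, 354 bp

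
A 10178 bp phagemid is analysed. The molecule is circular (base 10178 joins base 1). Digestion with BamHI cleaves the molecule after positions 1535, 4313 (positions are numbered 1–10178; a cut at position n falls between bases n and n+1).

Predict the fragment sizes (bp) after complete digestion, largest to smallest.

Circular molecule, 2 cuts → 2 fragments:
  4313 − 1535 = 2778 bp
  wrap: 10178 − 4313 + 1535 = 7400 bp
Sorted largest to smallest: 7400, 2778 bp.

7400, 2778 bp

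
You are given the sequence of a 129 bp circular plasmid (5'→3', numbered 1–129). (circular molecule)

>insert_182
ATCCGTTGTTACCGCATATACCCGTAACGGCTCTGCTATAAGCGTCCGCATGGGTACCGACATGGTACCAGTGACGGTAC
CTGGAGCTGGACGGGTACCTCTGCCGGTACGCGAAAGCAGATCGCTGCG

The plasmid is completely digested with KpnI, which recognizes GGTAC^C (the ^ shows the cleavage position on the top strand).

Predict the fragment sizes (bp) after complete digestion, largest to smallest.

KpnI sites (GGTACC) start at positions 53, 64, 76, 94.
KpnI cuts after base 5 of each site (before the last base), so after positions 57, 68, 80, 98.
Circular molecule, 4 cuts → 4 fragments:
  58–68 → 11 bp
  69–80 → 12 bp
  81–98 → 18 bp
  99–129 then 1–57 → 31 + 57 = 88 bp
Sorted largest to smallest: 88, 18, 12, 11 bp.

88, 18, 12, 11 bp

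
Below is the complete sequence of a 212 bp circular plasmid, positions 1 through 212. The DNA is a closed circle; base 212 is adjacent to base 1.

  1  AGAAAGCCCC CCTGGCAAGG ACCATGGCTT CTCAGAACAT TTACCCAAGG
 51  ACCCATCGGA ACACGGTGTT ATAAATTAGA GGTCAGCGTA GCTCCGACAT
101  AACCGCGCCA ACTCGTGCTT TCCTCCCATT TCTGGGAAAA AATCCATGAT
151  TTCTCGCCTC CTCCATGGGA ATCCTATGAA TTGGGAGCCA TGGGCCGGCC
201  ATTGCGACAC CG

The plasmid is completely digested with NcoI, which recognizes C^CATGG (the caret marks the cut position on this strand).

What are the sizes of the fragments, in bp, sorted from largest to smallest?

141, 46, 25 bp

NcoI sites (CCATGG) start at positions 22, 163, 188.
NcoI cuts after the first base of each site, so after positions 22, 163, 188.
Circular molecule, 3 cuts → 3 fragments:
  23–163 → 141 bp
  164–188 → 25 bp
  189–212 then 1–22 → 24 + 22 = 46 bp
Sorted largest to smallest: 141, 46, 25 bp.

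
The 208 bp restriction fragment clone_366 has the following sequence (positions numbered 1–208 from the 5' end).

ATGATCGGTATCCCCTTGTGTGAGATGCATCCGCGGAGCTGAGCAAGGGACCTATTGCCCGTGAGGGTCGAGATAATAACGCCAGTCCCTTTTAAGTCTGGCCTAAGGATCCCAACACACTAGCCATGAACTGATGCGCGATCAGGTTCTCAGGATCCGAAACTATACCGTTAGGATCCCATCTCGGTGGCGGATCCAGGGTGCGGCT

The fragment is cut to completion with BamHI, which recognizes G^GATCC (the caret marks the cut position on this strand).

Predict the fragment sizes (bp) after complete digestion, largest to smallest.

BamHI sites (GGATCC) start at positions 107, 153, 174, 192.
BamHI cuts after the first base of each site, so after positions 107, 153, 174, 192.
Linear molecule, 4 cuts → 5 fragments:
  1–107 → 107 bp
  108–153 → 46 bp
  154–174 → 21 bp
  175–192 → 18 bp
  193–208 → 16 bp
Sorted largest to smallest: 107, 46, 21, 18, 16 bp.

107, 46, 21, 18, 16 bp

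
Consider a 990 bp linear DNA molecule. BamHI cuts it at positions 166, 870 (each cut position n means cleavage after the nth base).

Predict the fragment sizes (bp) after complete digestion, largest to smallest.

Linear molecule, 2 cuts → 3 fragments:
  166 − 0 = 166 bp
  870 − 166 = 704 bp
  990 − 870 = 120 bp
Sorted largest to smallest: 704, 166, 120 bp.

704, 166, 120 bp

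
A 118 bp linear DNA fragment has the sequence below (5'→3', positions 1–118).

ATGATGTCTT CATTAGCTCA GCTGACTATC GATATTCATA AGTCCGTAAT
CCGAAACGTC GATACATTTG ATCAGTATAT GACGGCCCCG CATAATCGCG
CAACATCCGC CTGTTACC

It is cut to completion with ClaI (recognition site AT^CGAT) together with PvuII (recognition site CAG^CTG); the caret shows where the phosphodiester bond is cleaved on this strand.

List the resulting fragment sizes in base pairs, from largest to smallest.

The ClaI site (ATCGAT) starts at position 28.
ClaI cuts after base 2 of each site, so after position 29.
The PvuII site (CAGCTG) starts at position 19.
PvuII cuts after base 3 of each site, so after position 21.
Combined cut positions: 21, 29.
Linear molecule, 2 cuts → 3 fragments:
  1–21 → 21 bp
  22–29 → 8 bp
  30–118 → 89 bp
Sorted largest to smallest: 89, 21, 8 bp.

89, 21, 8 bp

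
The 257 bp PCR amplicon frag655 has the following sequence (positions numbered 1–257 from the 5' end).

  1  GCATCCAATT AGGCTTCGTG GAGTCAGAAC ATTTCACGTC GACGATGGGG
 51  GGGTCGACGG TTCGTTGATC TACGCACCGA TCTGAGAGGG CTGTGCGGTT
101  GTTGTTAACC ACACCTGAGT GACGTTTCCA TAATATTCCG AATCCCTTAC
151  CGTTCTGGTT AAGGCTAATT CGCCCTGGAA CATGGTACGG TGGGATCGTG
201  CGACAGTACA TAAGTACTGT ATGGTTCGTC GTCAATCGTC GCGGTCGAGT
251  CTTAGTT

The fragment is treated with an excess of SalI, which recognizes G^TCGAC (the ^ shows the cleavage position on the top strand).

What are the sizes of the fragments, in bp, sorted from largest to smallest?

SalI sites (GTCGAC) start at positions 38, 53.
SalI cuts after the first base of each site, so after positions 38, 53.
Linear molecule, 2 cuts → 3 fragments:
  1–38 → 38 bp
  39–53 → 15 bp
  54–257 → 204 bp
Sorted largest to smallest: 204, 38, 15 bp.

204, 38, 15 bp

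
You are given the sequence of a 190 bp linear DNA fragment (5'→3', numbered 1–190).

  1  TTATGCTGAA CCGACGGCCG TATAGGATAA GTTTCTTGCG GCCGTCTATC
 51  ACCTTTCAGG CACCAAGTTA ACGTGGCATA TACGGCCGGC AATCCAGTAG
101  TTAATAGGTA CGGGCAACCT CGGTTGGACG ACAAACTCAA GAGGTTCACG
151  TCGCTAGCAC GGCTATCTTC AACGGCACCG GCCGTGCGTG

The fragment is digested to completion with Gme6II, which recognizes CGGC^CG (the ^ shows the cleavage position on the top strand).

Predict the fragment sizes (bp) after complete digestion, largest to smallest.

96, 44, 24, 18, 8 bp

Gme6II sites (CGGCCG) start at positions 15, 39, 83, 179.
Gme6II cuts after base 4 of each site, so after positions 18, 42, 86, 182.
Linear molecule, 4 cuts → 5 fragments:
  1–18 → 18 bp
  19–42 → 24 bp
  43–86 → 44 bp
  87–182 → 96 bp
  183–190 → 8 bp
Sorted largest to smallest: 96, 44, 24, 18, 8 bp.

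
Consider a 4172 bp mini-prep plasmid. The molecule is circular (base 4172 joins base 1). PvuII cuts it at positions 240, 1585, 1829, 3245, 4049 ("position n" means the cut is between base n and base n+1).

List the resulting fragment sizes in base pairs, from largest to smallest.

Circular molecule, 5 cuts → 5 fragments:
  1585 − 240 = 1345 bp
  1829 − 1585 = 244 bp
  3245 − 1829 = 1416 bp
  4049 − 3245 = 804 bp
  wrap: 4172 − 4049 + 240 = 363 bp
Sorted largest to smallest: 1416, 1345, 804, 363, 244 bp.

1416, 1345, 804, 363, 244 bp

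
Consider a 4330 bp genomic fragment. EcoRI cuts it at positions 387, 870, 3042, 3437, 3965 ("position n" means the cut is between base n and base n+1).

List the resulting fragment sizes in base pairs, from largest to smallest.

2172, 528, 483, 395, 387, 365 bp

Linear molecule, 5 cuts → 6 fragments:
  387 − 0 = 387 bp
  870 − 387 = 483 bp
  3042 − 870 = 2172 bp
  3437 − 3042 = 395 bp
  3965 − 3437 = 528 bp
  4330 − 3965 = 365 bp
Sorted largest to smallest: 2172, 528, 483, 395, 387, 365 bp.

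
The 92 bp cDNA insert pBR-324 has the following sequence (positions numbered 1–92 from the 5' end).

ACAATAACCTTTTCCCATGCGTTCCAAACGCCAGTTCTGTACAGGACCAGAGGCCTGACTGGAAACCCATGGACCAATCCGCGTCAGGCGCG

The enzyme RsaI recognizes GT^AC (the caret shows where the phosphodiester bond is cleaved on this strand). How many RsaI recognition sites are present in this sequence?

1

GTAC occurs starting at position 39.
RsaI cuts at 1 site.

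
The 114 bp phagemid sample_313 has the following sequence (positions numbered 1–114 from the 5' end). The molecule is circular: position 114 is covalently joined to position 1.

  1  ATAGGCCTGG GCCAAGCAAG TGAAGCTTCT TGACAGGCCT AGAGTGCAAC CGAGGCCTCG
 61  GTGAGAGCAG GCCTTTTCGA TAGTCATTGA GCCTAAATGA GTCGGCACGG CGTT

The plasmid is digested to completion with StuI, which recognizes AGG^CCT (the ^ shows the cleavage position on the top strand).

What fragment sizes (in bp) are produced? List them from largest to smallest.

48, 32, 18, 16 bp

StuI sites (AGGCCT) start at positions 3, 35, 53, 69.
StuI cuts after base 3 of each site, so after positions 5, 37, 55, 71.
Circular molecule, 4 cuts → 4 fragments:
  6–37 → 32 bp
  38–55 → 18 bp
  56–71 → 16 bp
  72–114 then 1–5 → 43 + 5 = 48 bp
Sorted largest to smallest: 48, 32, 18, 16 bp.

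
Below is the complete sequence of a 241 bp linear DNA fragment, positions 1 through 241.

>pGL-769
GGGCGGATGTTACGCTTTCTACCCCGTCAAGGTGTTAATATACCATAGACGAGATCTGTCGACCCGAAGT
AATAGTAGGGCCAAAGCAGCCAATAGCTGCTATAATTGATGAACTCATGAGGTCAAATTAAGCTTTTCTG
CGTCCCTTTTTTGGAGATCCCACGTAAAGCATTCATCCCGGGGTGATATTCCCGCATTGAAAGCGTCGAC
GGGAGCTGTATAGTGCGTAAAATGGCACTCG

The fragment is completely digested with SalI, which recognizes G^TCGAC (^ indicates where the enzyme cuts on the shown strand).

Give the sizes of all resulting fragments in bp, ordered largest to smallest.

SalI sites (GTCGAC) start at positions 58, 205.
SalI cuts after the first base of each site, so after positions 58, 205.
Linear molecule, 2 cuts → 3 fragments:
  1–58 → 58 bp
  59–205 → 147 bp
  206–241 → 36 bp
Sorted largest to smallest: 147, 58, 36 bp.

147, 58, 36 bp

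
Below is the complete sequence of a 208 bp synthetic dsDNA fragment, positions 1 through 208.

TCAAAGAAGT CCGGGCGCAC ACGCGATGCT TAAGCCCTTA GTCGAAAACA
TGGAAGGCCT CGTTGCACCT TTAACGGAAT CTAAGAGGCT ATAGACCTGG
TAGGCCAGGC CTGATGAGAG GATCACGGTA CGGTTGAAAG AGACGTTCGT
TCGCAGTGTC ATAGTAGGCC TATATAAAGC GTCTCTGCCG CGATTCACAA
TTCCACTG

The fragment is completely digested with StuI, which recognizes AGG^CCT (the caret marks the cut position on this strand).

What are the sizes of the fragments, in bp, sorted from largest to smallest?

59, 57, 52, 40 bp

StuI sites (AGGCCT) start at positions 55, 107, 166.
StuI cuts after base 3 of each site, so after positions 57, 109, 168.
Linear molecule, 3 cuts → 4 fragments:
  1–57 → 57 bp
  58–109 → 52 bp
  110–168 → 59 bp
  169–208 → 40 bp
Sorted largest to smallest: 59, 57, 52, 40 bp.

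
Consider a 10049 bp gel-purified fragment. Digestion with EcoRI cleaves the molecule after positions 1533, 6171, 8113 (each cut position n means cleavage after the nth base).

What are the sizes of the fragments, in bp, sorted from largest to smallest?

4638, 1942, 1936, 1533 bp

Linear molecule, 3 cuts → 4 fragments:
  1533 − 0 = 1533 bp
  6171 − 1533 = 4638 bp
  8113 − 6171 = 1942 bp
  10049 − 8113 = 1936 bp
Sorted largest to smallest: 4638, 1942, 1936, 1533 bp.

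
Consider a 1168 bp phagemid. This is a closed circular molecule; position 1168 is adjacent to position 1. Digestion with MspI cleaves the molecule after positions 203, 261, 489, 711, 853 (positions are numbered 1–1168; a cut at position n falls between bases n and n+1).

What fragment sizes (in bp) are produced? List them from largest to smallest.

518, 228, 222, 142, 58 bp

Circular molecule, 5 cuts → 5 fragments:
  261 − 203 = 58 bp
  489 − 261 = 228 bp
  711 − 489 = 222 bp
  853 − 711 = 142 bp
  wrap: 1168 − 853 + 203 = 518 bp
Sorted largest to smallest: 518, 228, 222, 142, 58 bp.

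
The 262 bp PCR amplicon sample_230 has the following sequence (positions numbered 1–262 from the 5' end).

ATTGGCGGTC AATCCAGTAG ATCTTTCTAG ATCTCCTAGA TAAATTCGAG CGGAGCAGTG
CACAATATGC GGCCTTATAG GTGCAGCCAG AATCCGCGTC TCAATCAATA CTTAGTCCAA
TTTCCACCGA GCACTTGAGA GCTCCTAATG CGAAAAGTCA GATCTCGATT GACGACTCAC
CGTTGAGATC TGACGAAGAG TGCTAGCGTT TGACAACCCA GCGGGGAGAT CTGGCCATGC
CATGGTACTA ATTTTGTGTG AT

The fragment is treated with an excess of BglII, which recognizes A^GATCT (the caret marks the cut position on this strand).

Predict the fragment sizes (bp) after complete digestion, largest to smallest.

BglII sites (AGATCT) start at positions 19, 29, 160, 186, 227.
BglII cuts after the first base of each site, so after positions 19, 29, 160, 186, 227.
Linear molecule, 5 cuts → 6 fragments:
  1–19 → 19 bp
  20–29 → 10 bp
  30–160 → 131 bp
  161–186 → 26 bp
  187–227 → 41 bp
  228–262 → 35 bp
Sorted largest to smallest: 131, 41, 35, 26, 19, 10 bp.

131, 41, 35, 26, 19, 10 bp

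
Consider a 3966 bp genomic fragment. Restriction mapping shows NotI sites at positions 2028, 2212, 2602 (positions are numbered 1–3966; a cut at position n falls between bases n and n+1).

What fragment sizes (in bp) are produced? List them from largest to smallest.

Linear molecule, 3 cuts → 4 fragments:
  2028 − 0 = 2028 bp
  2212 − 2028 = 184 bp
  2602 − 2212 = 390 bp
  3966 − 2602 = 1364 bp
Sorted largest to smallest: 2028, 1364, 390, 184 bp.

2028, 1364, 390, 184 bp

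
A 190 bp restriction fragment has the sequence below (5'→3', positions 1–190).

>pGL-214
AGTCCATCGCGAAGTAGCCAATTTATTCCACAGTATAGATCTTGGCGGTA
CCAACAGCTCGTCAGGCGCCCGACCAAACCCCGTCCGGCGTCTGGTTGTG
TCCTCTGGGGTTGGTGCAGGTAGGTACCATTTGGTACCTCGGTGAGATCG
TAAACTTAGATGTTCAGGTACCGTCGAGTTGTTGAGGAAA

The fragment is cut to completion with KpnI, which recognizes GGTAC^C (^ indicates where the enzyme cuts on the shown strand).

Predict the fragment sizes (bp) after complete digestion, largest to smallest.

KpnI sites (GGTACC) start at positions 47, 123, 133, 167.
KpnI cuts after base 5 of each site (before the last base), so after positions 51, 127, 137, 171.
Linear molecule, 4 cuts → 5 fragments:
  1–51 → 51 bp
  52–127 → 76 bp
  128–137 → 10 bp
  138–171 → 34 bp
  172–190 → 19 bp
Sorted largest to smallest: 76, 51, 34, 19, 10 bp.

76, 51, 34, 19, 10 bp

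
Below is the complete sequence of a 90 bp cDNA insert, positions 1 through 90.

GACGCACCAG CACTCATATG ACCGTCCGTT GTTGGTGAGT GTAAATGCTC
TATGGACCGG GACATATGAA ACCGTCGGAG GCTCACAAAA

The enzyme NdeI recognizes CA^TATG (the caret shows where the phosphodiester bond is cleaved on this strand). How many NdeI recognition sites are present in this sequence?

CATATG occurs starting at positions 15, 63.
NdeI cuts at 2 sites.

2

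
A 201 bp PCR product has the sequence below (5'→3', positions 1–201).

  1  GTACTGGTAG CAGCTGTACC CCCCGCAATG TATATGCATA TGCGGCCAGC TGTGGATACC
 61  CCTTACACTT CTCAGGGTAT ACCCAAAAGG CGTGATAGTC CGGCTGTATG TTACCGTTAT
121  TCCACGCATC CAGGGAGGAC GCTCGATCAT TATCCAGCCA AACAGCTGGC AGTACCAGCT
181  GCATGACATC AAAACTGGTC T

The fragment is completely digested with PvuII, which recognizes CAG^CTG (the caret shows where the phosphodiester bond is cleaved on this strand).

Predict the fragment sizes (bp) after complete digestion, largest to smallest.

PvuII sites (CAGCTG) start at positions 11, 47, 163, 176.
PvuII cuts after base 3 of each site, so after positions 13, 49, 165, 178.
Linear molecule, 4 cuts → 5 fragments:
  1–13 → 13 bp
  14–49 → 36 bp
  50–165 → 116 bp
  166–178 → 13 bp
  179–201 → 23 bp
Sorted largest to smallest: 116, 36, 23, 13, 13 bp.

116, 36, 23, 13, 13 bp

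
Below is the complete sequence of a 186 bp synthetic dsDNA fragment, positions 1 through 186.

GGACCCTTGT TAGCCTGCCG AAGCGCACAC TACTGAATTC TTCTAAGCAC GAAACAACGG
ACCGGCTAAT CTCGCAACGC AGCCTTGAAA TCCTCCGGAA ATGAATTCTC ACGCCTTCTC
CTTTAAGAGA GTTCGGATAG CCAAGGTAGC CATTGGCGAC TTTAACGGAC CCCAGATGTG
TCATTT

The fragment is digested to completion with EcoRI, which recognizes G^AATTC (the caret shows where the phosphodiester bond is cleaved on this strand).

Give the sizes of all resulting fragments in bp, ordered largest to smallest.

EcoRI sites (GAATTC) start at positions 35, 103.
EcoRI cuts after the first base of each site, so after positions 35, 103.
Linear molecule, 2 cuts → 3 fragments:
  1–35 → 35 bp
  36–103 → 68 bp
  104–186 → 83 bp
Sorted largest to smallest: 83, 68, 35 bp.

83, 68, 35 bp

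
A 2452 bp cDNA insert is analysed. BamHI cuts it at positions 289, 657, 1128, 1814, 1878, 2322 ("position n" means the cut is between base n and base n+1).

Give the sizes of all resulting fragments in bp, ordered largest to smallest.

686, 471, 444, 368, 289, 130, 64 bp

Linear molecule, 6 cuts → 7 fragments:
  289 − 0 = 289 bp
  657 − 289 = 368 bp
  1128 − 657 = 471 bp
  1814 − 1128 = 686 bp
  1878 − 1814 = 64 bp
  2322 − 1878 = 444 bp
  2452 − 2322 = 130 bp
Sorted largest to smallest: 686, 471, 444, 368, 289, 130, 64 bp.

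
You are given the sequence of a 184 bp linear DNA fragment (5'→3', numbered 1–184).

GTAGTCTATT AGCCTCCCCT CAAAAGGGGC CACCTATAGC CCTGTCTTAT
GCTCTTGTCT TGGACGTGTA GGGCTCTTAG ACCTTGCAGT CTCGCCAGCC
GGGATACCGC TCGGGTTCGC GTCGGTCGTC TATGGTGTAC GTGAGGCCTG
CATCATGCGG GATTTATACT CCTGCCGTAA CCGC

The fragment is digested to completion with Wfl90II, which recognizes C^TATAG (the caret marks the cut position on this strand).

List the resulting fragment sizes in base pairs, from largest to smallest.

150, 34 bp

The Wfl90II site (CTATAG) starts at position 34.
Wfl90II cuts after the first base of each site, so after position 34.
Linear molecule, 1 cut → 2 fragments:
  1–34 → 34 bp
  35–184 → 150 bp
Sorted largest to smallest: 150, 34 bp.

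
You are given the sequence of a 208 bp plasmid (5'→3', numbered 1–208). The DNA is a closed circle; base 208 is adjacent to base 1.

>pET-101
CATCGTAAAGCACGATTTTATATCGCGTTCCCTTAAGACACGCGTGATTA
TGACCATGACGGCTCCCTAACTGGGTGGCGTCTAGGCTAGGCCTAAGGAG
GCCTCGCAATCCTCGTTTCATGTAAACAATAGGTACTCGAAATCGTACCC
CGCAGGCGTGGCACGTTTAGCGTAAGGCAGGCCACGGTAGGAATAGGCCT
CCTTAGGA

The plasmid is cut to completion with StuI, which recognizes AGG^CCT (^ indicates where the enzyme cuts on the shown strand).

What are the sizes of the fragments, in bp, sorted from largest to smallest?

102, 96, 10 bp

StuI sites (AGGCCT) start at positions 89, 99, 195.
StuI cuts after base 3 of each site, so after positions 91, 101, 197.
Circular molecule, 3 cuts → 3 fragments:
  92–101 → 10 bp
  102–197 → 96 bp
  198–208 then 1–91 → 11 + 91 = 102 bp
Sorted largest to smallest: 102, 96, 10 bp.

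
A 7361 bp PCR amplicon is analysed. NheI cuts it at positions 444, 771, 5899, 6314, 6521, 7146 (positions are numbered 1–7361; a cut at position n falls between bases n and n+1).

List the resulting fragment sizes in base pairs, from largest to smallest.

Linear molecule, 6 cuts → 7 fragments:
  444 − 0 = 444 bp
  771 − 444 = 327 bp
  5899 − 771 = 5128 bp
  6314 − 5899 = 415 bp
  6521 − 6314 = 207 bp
  7146 − 6521 = 625 bp
  7361 − 7146 = 215 bp
Sorted largest to smallest: 5128, 625, 444, 415, 327, 215, 207 bp.

5128, 625, 444, 415, 327, 215, 207 bp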